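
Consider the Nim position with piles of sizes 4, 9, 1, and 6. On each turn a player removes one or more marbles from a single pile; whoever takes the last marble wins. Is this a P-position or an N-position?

N-position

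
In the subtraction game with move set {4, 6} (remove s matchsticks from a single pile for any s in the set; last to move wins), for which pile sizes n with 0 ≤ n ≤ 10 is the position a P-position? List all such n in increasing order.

0, 1, 2, 3, 10

Grundy values for subtraction set {4, 6}:
g(0) = mex{} = 0
g(1) = mex{} = 0
g(2) = mex{} = 0
g(3) = mex{} = 0
g(4) = mex{0} = 1
g(5) = mex{0} = 1
g(6) = mex{0} = 1
g(7) = mex{0} = 1
g(8) = mex{0,1} = 2
g(9) = mex{0,1} = 2
g(10) = mex{1} = 0
The P-positions (g = 0) in 0..10 are 0, 1, 2, 3, 10.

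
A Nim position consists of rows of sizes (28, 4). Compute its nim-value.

24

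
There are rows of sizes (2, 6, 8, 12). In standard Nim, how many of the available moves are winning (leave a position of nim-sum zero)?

0

Compute the nim-sum pairwise:
2 XOR 6 = 4
4 XOR 8 = 12
12 XOR 12 = 0
The nim-sum is already 0, so every move leaves a nonzero nim-sum — there are no winning moves.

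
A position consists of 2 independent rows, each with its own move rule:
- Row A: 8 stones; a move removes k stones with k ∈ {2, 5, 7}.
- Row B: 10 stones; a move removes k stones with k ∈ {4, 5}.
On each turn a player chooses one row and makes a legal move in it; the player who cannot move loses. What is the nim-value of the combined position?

2

Build the Grundy sequence for row A with g(k) = mex{g(k−s) : s ∈ {2, 5, 7}, s ≤ k}:
g(0) = mex{} = 0
g(1) = mex{} = 0
g(2) = mex{0} = 1
g(3) = mex{0} = 1
g(4) = mex{1} = 0
g(5) = mex{0,1} = 2
g(6) = mex{0} = 1
g(7) = mex{0,1,2} = 3
g(8) = mex{0,1} = 2
So g(8) = 2.
Build the Grundy sequence for row B with g(k) = mex{g(k−s) : s ∈ {4, 5}, s ≤ k}:
g(0) = mex{} = 0
g(1) = mex{} = 0
g(2) = mex{} = 0
g(3) = mex{} = 0
g(4) = mex{0} = 1
g(5) = mex{0} = 1
g(6) = mex{0} = 1
g(7) = mex{0} = 1
g(8) = mex{0,1} = 2
g(9) = mex{1} = 0
g(10) = mex{1} = 0
So g(10) = 0.
By the Sprague-Grundy theorem, the Grundy value of a sum of independent games is the XOR of the component values.
Combined value = 2 ⊕ 0 = 2.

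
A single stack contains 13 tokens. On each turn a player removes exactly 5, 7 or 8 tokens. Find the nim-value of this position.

Build the Grundy sequence with g(k) = mex{g(k−s) : s ∈ {5, 7, 8}, s ≤ k}:
k:     0  1  2  3  4  5  6  7  8  9 10 11 12 13
g(k):  0  0  0  0  0  1  1  1  1  1  2  2  2  0
So g(13) = 0.

0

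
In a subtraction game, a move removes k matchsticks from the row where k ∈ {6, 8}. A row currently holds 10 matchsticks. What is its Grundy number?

Compute g(0), g(1), … for moves {6, 8}:
g(0) = mex{} = 0
g(1) = mex{} = 0
g(2) = mex{} = 0
g(3) = mex{} = 0
g(4) = mex{} = 0
g(5) = mex{} = 0
g(6) = mex{0} = 1
g(7) = mex{0} = 1
g(8) = mex{0} = 1
g(9) = mex{0} = 1
g(10) = mex{0} = 1
So g(10) = 1.

1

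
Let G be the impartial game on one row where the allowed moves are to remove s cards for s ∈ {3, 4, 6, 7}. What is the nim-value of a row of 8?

Compute g(0), g(1), … for moves {3, 4, 6, 7}:
g(0) = mex{} = 0
g(1) = mex{} = 0
g(2) = mex{} = 0
g(3) = mex{0} = 1
g(4) = mex{0} = 1
g(5) = mex{0} = 1
g(6) = mex{0,1} = 2
g(7) = mex{0,1} = 2
g(8) = mex{0,1} = 2
So g(8) = 2.

2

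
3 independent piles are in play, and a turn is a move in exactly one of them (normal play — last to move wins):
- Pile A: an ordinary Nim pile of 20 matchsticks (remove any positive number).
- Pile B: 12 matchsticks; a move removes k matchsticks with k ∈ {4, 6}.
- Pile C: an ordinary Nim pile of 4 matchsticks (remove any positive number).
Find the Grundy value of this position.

16

Pile A is a plain Nim pile of size 20, so its Grundy value is 20.
Build the Grundy sequence for pile B with g(k) = mex{g(k−s) : s ∈ {4, 6}, s ≤ k}:
k:     0  1  2  3  4  5  6  7  8  9 10 11 12
g(k):  0  0  0  0  1  1  1  1  2  2  0  0  0
So g(12) = 0.
Pile C is a plain Nim pile of size 4, so its Grundy value is 4.
By the Sprague-Grundy theorem, the Grundy value of a sum of independent games is the XOR of the component values.
Combined value = 20 XOR 0 XOR 4 = 16.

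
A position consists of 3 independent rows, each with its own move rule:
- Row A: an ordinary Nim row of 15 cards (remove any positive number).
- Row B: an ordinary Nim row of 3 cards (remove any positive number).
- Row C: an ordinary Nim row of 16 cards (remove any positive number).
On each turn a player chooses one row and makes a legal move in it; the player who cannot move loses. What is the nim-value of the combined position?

28

Row A is a plain Nim row of size 15, so its Grundy value is 15.
Row B is a plain Nim row of size 3, so its Grundy value is 3.
Row C is a plain Nim row of size 16, so its Grundy value is 16.
By the Sprague-Grundy theorem, the Grundy value of a sum of independent games is the XOR of the component values.
Combined value = 15 ⊕ 3 ⊕ 16 = 28.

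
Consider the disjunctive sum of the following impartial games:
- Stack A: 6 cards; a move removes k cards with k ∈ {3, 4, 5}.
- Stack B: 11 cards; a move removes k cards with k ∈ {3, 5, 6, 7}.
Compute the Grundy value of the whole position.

2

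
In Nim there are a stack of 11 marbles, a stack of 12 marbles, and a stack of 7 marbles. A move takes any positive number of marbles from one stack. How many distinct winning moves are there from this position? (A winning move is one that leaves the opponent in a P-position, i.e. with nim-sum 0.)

Compute the nim-sum pairwise:
11 ^ 12 = 7
7 ^ 7 = 0
The nim-sum is already 0, so every move leaves a nonzero nim-sum — there are no winning moves.

0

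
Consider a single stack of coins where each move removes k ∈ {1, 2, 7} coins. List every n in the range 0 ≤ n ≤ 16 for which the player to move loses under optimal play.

0, 3, 6, 9, 12, 15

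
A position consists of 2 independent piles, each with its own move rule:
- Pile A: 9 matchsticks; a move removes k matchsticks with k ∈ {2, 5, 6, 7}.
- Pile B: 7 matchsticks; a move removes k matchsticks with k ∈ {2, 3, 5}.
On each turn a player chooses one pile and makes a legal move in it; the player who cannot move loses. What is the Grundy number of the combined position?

Build the Grundy sequence for pile A with g(k) = mex{g(k−s) : s ∈ {2, 5, 6, 7}, s ≤ k}:
g(0) = mex{} = 0
g(1) = mex{} = 0
g(2) = mex{0} = 1
g(3) = mex{0} = 1
g(4) = mex{1} = 0
g(5) = mex{0,1} = 2
g(6) = mex{0} = 1
g(7) = mex{0,1,2} = 3
g(8) = mex{0,1} = 2
g(9) = mex{0,1,3} = 2
So g(9) = 2.
Grundy values for pile B (subtraction set {2, 3, 5}):
g(0) = mex{} = 0
g(1) = mex{} = 0
g(2) = mex{0} = 1
g(3) = mex{0} = 1
g(4) = mex{0,1} = 2
g(5) = mex{0,1} = 2
g(6) = mex{0,1,2} = 3
g(7) = mex{1,2} = 0
So g(7) = 0.
By the Sprague-Grundy theorem, the Grundy value of a sum of independent games is the XOR of the component values.
Combined value = 2 XOR 0 = 2.

2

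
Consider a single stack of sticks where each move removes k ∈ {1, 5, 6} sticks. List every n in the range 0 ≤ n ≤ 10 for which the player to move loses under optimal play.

Build the Grundy sequence with g(k) = mex{g(k−s) : s ∈ {1, 5, 6}, s ≤ k}:
k:     0  1  2  3  4  5  6  7  8  9 10
g(k):  0  1  0  1  0  1  2  3  2  3  2
The P-positions (g = 0) in 0..10 are 0, 2, 4.

0, 2, 4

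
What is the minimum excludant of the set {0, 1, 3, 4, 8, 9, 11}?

The values 0, 1 are all present; 2 is the first non-negative integer missing from the set.

2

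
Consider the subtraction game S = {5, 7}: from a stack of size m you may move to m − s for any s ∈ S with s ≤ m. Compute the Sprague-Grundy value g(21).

1

Grundy values for subtraction set {5, 7}:
k:     0  1  2  3  4  5  6  7  8  9 10 11 12 13 14 15 16 17 18 19 20 21
g(k):  0  0  0  0  0  1  1  1  1  1  2  2  0  0  0  0  0  1  1  1  1  1
So g(21) = 1.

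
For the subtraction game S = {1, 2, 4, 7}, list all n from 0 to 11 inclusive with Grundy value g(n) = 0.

0, 3, 6, 9

Compute g(0), g(1), … for moves {1, 2, 4, 7}:
g(0) = mex{} = 0
g(1) = mex{0} = 1
g(2) = mex{0,1} = 2
g(3) = mex{1,2} = 0
g(4) = mex{0,2} = 1
g(5) = mex{0,1} = 2
g(6) = mex{1,2} = 0
g(7) = mex{0,2} = 1
g(8) = mex{0,1} = 2
g(9) = mex{1,2} = 0
g(10) = mex{0,2} = 1
g(11) = mex{0,1} = 2
The P-positions (g = 0) in 0..11 are 0, 3, 6, 9.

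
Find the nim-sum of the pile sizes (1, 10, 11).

0

Nim-sum: 1 ⊕ 10 ⊕ 11 = 0.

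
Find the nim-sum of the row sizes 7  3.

4

Bitwise XOR of the heap sizes:
  111  (7)
  011  (3)
  ---
  100  (4)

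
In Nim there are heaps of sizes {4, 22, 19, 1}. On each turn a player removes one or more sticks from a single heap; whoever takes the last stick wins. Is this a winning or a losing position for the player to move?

Losing position

Nim-sum: 4 XOR 22 XOR 19 XOR 1 = 0.
The nim-sum is 0, so this is a P-position: the player to move is in a losing position under optimal play.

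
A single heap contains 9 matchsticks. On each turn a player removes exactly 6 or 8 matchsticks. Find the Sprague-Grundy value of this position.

1

Build the Grundy sequence with g(k) = mex{g(k−s) : s ∈ {6, 8}, s ≤ k}:
g(0) = mex{} = 0
g(1) = mex{} = 0
g(2) = mex{} = 0
g(3) = mex{} = 0
g(4) = mex{} = 0
g(5) = mex{} = 0
g(6) = mex{0} = 1
g(7) = mex{0} = 1
g(8) = mex{0} = 1
g(9) = mex{0} = 1
So g(9) = 1.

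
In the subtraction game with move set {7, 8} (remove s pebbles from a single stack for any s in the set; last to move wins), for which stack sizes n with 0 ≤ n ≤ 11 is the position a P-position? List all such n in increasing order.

Grundy values for subtraction set {7, 8}:
k:     0  1  2  3  4  5  6  7  8  9 10 11
g(k):  0  0  0  0  0  0  0  1  1  1  1  1
The P-positions (g = 0) in 0..11 are 0, 1, 2, 3, 4, 5, 6.

0, 1, 2, 3, 4, 5, 6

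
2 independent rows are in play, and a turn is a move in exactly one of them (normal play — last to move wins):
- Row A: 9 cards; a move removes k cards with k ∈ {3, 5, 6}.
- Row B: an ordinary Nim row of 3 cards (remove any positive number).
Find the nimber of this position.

3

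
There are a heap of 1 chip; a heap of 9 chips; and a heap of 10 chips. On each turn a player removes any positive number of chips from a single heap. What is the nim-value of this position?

2

Compute the nim-sum pairwise:
1 ⊕ 9 = 8
8 ⊕ 10 = 2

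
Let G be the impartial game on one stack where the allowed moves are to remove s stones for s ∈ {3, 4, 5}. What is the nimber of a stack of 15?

2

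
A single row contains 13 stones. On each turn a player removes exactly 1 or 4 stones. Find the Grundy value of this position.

1

Build the Grundy sequence with g(k) = mex{g(k−s) : s ∈ {1, 4}, s ≤ k}:
k:     0  1  2  3  4  5  6  7  8  9 10 11 12 13
g(k):  0  1  0  1  2  0  1  0  1  2  0  1  0  1
So g(13) = 1.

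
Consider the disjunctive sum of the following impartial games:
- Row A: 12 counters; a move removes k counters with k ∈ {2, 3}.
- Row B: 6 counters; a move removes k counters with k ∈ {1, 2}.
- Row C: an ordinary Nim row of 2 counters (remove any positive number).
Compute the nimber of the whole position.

3

For row A, compute g(0), g(1), … with moves {2, 3}:
g(0) = mex{} = 0
g(1) = mex{} = 0
g(2) = mex{0} = 1
g(3) = mex{0} = 1
g(4) = mex{0,1} = 2
g(5) = mex{1} = 0
g(6) = mex{1,2} = 0
g(7) = mex{0,2} = 1
g(8) = mex{0} = 1
g(9) = mex{0,1} = 2
g(10) = mex{1} = 0
g(11) = mex{1,2} = 0
g(12) = mex{0,2} = 1
So g(12) = 1.
For row B, compute g(0), g(1), … with moves {1, 2}:
g(0) = mex{} = 0
g(1) = mex{0} = 1
g(2) = mex{0,1} = 2
g(3) = mex{1,2} = 0
g(4) = mex{0,2} = 1
g(5) = mex{0,1} = 2
g(6) = mex{1,2} = 0
So g(6) = 0.
Row C is a plain Nim row of size 2, so its Grundy value is 2.
The value of a disjunctive sum is the nim-sum of the parts.
Combined value = 1 ⊕ 0 ⊕ 2 = 3.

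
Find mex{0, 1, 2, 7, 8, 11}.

3

The values 0, 1, 2 are all present; 3 is the first non-negative integer missing from the set.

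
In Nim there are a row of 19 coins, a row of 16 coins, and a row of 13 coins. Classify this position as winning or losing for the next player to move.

Winning position

Write each in binary and XOR column by column:
  10011  (19)
  10000  (16)
  01101  (13)
  -----
  01110  (14)
The nim-sum is 14 ≠ 0, so this is an N-position: the player to move can win.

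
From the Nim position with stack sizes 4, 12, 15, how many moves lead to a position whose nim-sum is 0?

3

Write each in binary and XOR column by column:
  0100  (4)
  1100  (12)
  1111  (15)
  ----
  0111  (7)
The overall nim-sum is X = 7. A stack of size p has a winning move iff p XOR X < p (reduce it to p XOR X).
  4: 4 XOR 7 = 3 < 4 — winning move (to 3).
  12: 12 XOR 7 = 11 < 12 — winning move (to 11).
  15: 15 XOR 7 = 8 < 15 — winning move (to 8).
That gives 3 winning moves.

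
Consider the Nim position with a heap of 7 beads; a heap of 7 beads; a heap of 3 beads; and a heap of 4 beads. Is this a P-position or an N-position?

N-position

Compute the nim-sum pairwise:
7 ^ 7 = 0
0 ^ 3 = 3
3 ^ 4 = 7
The nim-sum is 7 ≠ 0, so this is an N-position: the player to move can win.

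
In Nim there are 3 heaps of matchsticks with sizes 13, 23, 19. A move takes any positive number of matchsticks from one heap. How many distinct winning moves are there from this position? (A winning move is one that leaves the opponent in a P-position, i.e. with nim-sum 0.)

Compute the nim-sum pairwise:
13 ⊕ 23 = 26
26 ⊕ 19 = 9
The overall nim-sum is X = 9. A heap of size p has a winning move iff p XOR X < p (reduce it to p XOR X).
  13: 13 XOR 9 = 4 < 13 — winning move (to 4).
  23: 23 XOR 9 = 30 ≥ 23 — no move.
  19: 19 XOR 9 = 26 ≥ 19 — no move.
That gives 1 winning move.

1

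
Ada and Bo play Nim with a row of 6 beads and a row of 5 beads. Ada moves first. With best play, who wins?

Compute the nim-sum pairwise:
6 ⊕ 5 = 3
The nim-sum is 3 ≠ 0, so this is an N-position: the player to move can win; Ada has a winning move.

Ada wins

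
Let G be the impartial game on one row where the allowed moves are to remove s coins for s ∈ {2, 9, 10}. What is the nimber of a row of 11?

3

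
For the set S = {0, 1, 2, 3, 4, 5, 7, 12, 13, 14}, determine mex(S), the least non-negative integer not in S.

6

The values 0, 1, 2, 3, 4, 5 are all present; 6 is the first non-negative integer missing from the set.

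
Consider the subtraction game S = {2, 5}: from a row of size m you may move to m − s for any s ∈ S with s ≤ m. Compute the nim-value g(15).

0

Grundy values for subtraction set {2, 5}:
k:     0  1  2  3  4  5  6  7  8  9 10 11 12 13 14 15
g(k):  0  0  1  1  0  2  1  0  0  1  1  0  2  1  0  0
So g(15) = 0.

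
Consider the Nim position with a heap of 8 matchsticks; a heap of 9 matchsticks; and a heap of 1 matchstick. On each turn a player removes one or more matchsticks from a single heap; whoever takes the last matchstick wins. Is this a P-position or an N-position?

Nim-sum: 8 ⊕ 9 ⊕ 1 = 0.
The nim-sum is 0, so this is a P-position: the player to move is in a losing position under optimal play.

P-position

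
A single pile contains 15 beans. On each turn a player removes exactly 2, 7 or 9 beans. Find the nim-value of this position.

0

Compute g(0), g(1), … for moves {2, 7, 9}:
k:     0  1  2  3  4  5  6  7  8  9 10 11 12 13 14 15
g(k):  0  0  1  1  0  0  1  1  2  2  3  3  2  2  3  0
So g(15) = 0.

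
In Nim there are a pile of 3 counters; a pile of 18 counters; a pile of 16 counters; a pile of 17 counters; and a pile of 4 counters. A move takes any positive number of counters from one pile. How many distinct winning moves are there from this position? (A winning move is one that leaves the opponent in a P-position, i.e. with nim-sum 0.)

3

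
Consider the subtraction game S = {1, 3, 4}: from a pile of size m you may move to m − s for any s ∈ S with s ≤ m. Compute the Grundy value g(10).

1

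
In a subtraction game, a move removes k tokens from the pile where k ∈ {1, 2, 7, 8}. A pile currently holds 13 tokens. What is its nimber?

1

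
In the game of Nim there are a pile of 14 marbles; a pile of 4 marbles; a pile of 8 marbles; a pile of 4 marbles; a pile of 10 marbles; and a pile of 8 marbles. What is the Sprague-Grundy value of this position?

Bitwise XOR of the heap sizes:
  1110  (14)
  0100  (4)
  1000  (8)
  0100  (4)
  1010  (10)
  1000  (8)
  ----
  0100  (4)

4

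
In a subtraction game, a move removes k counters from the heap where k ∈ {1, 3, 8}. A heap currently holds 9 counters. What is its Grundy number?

Grundy values for subtraction set {1, 3, 8}:
g(0) = mex{} = 0
g(1) = mex{0} = 1
g(2) = mex{1} = 0
g(3) = mex{0} = 1
g(4) = mex{1} = 0
g(5) = mex{0} = 1
g(6) = mex{1} = 0
g(7) = mex{0} = 1
g(8) = mex{0,1} = 2
g(9) = mex{0,1,2} = 3
So g(9) = 3.

3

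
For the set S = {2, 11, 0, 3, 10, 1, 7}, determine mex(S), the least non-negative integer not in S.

The values 0, 1, 2, 3 are all present; 4 is the first non-negative integer missing from the set.

4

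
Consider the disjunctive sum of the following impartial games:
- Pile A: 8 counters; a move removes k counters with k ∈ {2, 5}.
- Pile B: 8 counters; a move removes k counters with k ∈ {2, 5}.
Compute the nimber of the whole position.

0

For pile A, compute g(0), g(1), … with moves {2, 5}:
k:     0  1  2  3  4  5  6  7  8
g(k):  0  0  1  1  0  2  1  0  0
So g(8) = 0.
Build the Grundy sequence for pile B with g(k) = mex{g(k−s) : s ∈ {2, 5}, s ≤ k}:
k:     0  1  2  3  4  5  6  7  8
g(k):  0  0  1  1  0  2  1  0  0
So g(8) = 0.
The value of a disjunctive sum is the nim-sum of the parts.
Combined value = 0 ⊕ 0 = 0.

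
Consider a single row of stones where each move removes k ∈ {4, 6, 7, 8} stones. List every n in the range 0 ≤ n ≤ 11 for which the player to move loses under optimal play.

0, 1, 2, 3

Compute g(0), g(1), … for moves {4, 6, 7, 8}:
g(0) = mex{} = 0
g(1) = mex{} = 0
g(2) = mex{} = 0
g(3) = mex{} = 0
g(4) = mex{0} = 1
g(5) = mex{0} = 1
g(6) = mex{0} = 1
g(7) = mex{0} = 1
g(8) = mex{0,1} = 2
g(9) = mex{0,1} = 2
g(10) = mex{0,1} = 2
g(11) = mex{0,1} = 2
The P-positions (g = 0) in 0..11 are 0, 1, 2, 3.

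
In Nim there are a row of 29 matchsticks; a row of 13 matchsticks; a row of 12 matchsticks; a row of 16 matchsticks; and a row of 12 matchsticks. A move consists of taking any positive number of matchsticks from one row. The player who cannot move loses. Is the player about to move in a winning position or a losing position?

Losing position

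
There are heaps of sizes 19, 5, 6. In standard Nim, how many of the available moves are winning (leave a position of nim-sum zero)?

1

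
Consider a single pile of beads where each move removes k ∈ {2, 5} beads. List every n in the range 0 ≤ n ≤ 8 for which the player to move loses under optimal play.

Build the Grundy sequence with g(k) = mex{g(k−s) : s ∈ {2, 5}, s ≤ k}:
g(0) = mex{} = 0
g(1) = mex{} = 0
g(2) = mex{0} = 1
g(3) = mex{0} = 1
g(4) = mex{1} = 0
g(5) = mex{0,1} = 2
g(6) = mex{0} = 1
g(7) = mex{1,2} = 0
g(8) = mex{1} = 0
The P-positions (g = 0) in 0..8 are 0, 1, 4, 7, 8.

0, 1, 4, 7, 8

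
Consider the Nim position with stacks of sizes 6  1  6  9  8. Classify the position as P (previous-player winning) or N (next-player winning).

Compute the nim-sum pairwise:
6 ^ 1 = 7
7 ^ 6 = 1
1 ^ 9 = 8
8 ^ 8 = 0
The nim-sum is 0, so this is a P-position: the player to move is in a losing position under optimal play.

P-position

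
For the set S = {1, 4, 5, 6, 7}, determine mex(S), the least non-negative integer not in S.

0

0 is not in the set, so the mex is 0.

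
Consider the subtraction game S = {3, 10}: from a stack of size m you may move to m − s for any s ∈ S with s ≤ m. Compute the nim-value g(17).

1

Build the Grundy sequence with g(k) = mex{g(k−s) : s ∈ {3, 10}, s ≤ k}:
k:     0  1  2  3  4  5  6  7  8  9 10 11 12 13 14 15 16 17
g(k):  0  0  0  1  1  1  0  0  0  1  1  1  2  0  0  0  1  1
So g(17) = 1.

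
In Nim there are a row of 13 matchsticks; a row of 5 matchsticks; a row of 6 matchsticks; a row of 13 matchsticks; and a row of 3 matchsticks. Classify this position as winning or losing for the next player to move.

Losing position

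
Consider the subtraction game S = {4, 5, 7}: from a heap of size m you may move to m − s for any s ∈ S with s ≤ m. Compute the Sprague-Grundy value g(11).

0

Grundy values for subtraction set {4, 5, 7}:
g(0) = mex{} = 0
g(1) = mex{} = 0
g(2) = mex{} = 0
g(3) = mex{} = 0
g(4) = mex{0} = 1
g(5) = mex{0} = 1
g(6) = mex{0} = 1
g(7) = mex{0} = 1
g(8) = mex{0,1} = 2
g(9) = mex{0,1} = 2
g(10) = mex{0,1} = 2
g(11) = mex{1} = 0
So g(11) = 0.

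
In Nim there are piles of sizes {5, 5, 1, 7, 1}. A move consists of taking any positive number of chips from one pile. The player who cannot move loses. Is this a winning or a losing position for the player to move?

Winning position

In binary:
  101  (5)
  101  (5)
  001  (1)
  111  (7)
  001  (1)
  ---
  111  (7)
The nim-sum is 7 ≠ 0, so this is an N-position: the player to move can win.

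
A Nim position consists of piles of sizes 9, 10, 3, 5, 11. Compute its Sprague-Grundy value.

Nim-sum: 9 ⊕ 10 ⊕ 3 ⊕ 5 ⊕ 11 = 14.

14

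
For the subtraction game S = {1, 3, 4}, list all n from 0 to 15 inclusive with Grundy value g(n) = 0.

0, 2, 7, 9, 14

Grundy values for subtraction set {1, 3, 4}:
k:     0  1  2  3  4  5  6  7  8  9 10 11 12 13 14 15
g(k):  0  1  0  1  2  3  2  0  1  0  1  2  3  2  0  1
The P-positions (g = 0) in 0..15 are 0, 2, 7, 9, 14.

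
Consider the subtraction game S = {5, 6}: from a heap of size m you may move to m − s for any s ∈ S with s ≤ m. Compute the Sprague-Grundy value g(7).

1

Grundy values for subtraction set {5, 6}:
k:     0  1  2  3  4  5  6  7
g(k):  0  0  0  0  0  1  1  1
So g(7) = 1.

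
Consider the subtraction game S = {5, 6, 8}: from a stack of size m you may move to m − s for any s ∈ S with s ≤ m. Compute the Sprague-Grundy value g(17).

0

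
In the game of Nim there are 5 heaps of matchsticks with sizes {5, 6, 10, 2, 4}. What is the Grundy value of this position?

Write each in binary and XOR column by column:
  0101  (5)
  0110  (6)
  1010  (10)
  0010  (2)
  0100  (4)
  ----
  1111  (15)

15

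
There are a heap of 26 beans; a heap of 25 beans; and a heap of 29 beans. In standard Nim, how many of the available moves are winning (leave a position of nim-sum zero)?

Compute the nim-sum pairwise:
26 ^ 25 = 3
3 ^ 29 = 30
The overall nim-sum is X = 30. A heap of size p has a winning move iff p XOR X < p (reduce it to p XOR X).
  26: 26 XOR 30 = 4 < 26 — winning move (to 4).
  25: 25 XOR 30 = 7 < 25 — winning move (to 7).
  29: 29 XOR 30 = 3 < 29 — winning move (to 3).
That gives 3 winning moves.

3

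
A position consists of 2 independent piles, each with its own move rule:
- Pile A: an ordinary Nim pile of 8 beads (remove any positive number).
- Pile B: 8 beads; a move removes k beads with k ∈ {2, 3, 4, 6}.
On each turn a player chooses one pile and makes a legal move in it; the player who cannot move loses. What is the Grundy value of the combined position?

Pile A is a plain Nim pile of size 8, so its Grundy value is 8.
For pile B, compute g(0), g(1), … with moves {2, 3, 4, 6}:
g(0) = mex{} = 0
g(1) = mex{} = 0
g(2) = mex{0} = 1
g(3) = mex{0} = 1
g(4) = mex{0,1} = 2
g(5) = mex{0,1} = 2
g(6) = mex{0,1,2} = 3
g(7) = mex{0,1,2} = 3
g(8) = mex{1,2,3} = 0
So g(8) = 0.
The value of a disjunctive sum is the nim-sum of the parts.
Combined value = 8 XOR 0 = 8.

8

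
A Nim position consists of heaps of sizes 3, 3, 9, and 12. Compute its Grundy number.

Bitwise XOR of the heap sizes:
  0011  (3)
  0011  (3)
  1001  (9)
  1100  (12)
  ----
  0101  (5)

5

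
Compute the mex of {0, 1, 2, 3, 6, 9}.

The values 0, 1, 2, 3 are all present; 4 is the first non-negative integer missing from the set.

4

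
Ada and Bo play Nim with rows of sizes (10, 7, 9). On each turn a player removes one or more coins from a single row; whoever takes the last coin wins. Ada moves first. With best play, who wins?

Compute the nim-sum pairwise:
10 XOR 7 = 13
13 XOR 9 = 4
The nim-sum is 4 ≠ 0, so this is an N-position: the player to move can win; Ada has a winning move.

Ada wins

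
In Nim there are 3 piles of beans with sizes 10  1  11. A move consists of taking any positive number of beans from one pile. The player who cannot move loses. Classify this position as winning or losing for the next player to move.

Losing position

Nim-sum: 10 ⊕ 1 ⊕ 11 = 0.
The nim-sum is 0, so this is a P-position: the player to move is in a losing position under optimal play.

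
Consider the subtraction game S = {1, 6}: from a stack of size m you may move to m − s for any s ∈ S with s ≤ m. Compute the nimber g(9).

0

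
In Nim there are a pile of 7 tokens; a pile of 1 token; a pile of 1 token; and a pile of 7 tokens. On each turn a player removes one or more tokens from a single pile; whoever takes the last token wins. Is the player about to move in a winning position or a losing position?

Bitwise XOR of the heap sizes:
  111  (7)
  001  (1)
  001  (1)
  111  (7)
  ---
  000  (0)
The nim-sum is 0, so this is a P-position: the player to move is in a losing position under optimal play.

Losing position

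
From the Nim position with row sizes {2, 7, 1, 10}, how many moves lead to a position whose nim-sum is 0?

1

Compute the nim-sum pairwise:
2 ^ 7 = 5
5 ^ 1 = 4
4 ^ 10 = 14
The overall nim-sum is X = 14. A row of size p has a winning move iff p XOR X < p (reduce it to p XOR X).
  2: 2 XOR 14 = 12 ≥ 2 — no move.
  7: 7 XOR 14 = 9 ≥ 7 — no move.
  1: 1 XOR 14 = 15 ≥ 1 — no move.
  10: 10 XOR 14 = 4 < 10 — winning move (to 4).
That gives 1 winning move.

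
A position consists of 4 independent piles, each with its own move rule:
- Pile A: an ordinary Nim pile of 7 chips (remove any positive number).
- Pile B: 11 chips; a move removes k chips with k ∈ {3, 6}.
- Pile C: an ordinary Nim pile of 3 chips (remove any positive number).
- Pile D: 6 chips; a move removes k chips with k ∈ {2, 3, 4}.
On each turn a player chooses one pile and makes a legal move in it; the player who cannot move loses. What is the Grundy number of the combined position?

Pile A is a plain Nim pile of size 7, so its Grundy value is 7.
Build the Grundy sequence for pile B with g(k) = mex{g(k−s) : s ∈ {3, 6}, s ≤ k}:
g(0) = mex{} = 0
g(1) = mex{} = 0
g(2) = mex{} = 0
g(3) = mex{0} = 1
g(4) = mex{0} = 1
g(5) = mex{0} = 1
g(6) = mex{0,1} = 2
g(7) = mex{0,1} = 2
g(8) = mex{0,1} = 2
g(9) = mex{1,2} = 0
g(10) = mex{1,2} = 0
g(11) = mex{1,2} = 0
So g(11) = 0.
Pile C is a plain Nim pile of size 3, so its Grundy value is 3.
Grundy values for pile D (subtraction set {2, 3, 4}):
g(0) = mex{} = 0
g(1) = mex{} = 0
g(2) = mex{0} = 1
g(3) = mex{0} = 1
g(4) = mex{0,1} = 2
g(5) = mex{0,1} = 2
g(6) = mex{1,2} = 0
So g(6) = 0.
By the Sprague-Grundy theorem, the Grundy value of a sum of independent games is the XOR of the component values.
Combined value = 7 ⊕ 0 ⊕ 3 ⊕ 0 = 4.

4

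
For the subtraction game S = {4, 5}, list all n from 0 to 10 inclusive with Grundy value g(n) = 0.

Grundy values for subtraction set {4, 5}:
k:     0  1  2  3  4  5  6  7  8  9 10
g(k):  0  0  0  0  1  1  1  1  2  0  0
The P-positions (g = 0) in 0..10 are 0, 1, 2, 3, 9, 10.

0, 1, 2, 3, 9, 10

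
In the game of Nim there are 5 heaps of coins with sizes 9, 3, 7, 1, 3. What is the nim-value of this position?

Compute the nim-sum pairwise:
9 ^ 3 = 10
10 ^ 7 = 13
13 ^ 1 = 12
12 ^ 3 = 15

15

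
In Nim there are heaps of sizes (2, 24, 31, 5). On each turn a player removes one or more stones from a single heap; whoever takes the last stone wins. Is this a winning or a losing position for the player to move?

Losing position

Write each in binary and XOR column by column:
  00010  (2)
  11000  (24)
  11111  (31)
  00101  (5)
  -----
  00000  (0)
The nim-sum is 0, so this is a P-position: the player to move is in a losing position under optimal play.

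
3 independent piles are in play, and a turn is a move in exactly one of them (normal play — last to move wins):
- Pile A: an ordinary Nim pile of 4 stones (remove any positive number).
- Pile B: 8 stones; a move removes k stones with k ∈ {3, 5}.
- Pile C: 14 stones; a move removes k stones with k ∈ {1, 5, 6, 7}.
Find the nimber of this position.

Pile A is a plain Nim pile of size 4, so its Grundy value is 4.
For pile B, compute g(0), g(1), … with moves {3, 5}:
k:     0  1  2  3  4  5  6  7  8
g(k):  0  0  0  1  1  1  2  2  0
So g(8) = 0.
Grundy values for pile C (subtraction set {1, 5, 6, 7}):
g(0) = mex{} = 0
g(1) = mex{0} = 1
g(2) = mex{1} = 0
g(3) = mex{0} = 1
g(4) = mex{1} = 0
g(5) = mex{0} = 1
g(6) = mex{0,1} = 2
g(7) = mex{0,1,2} = 3
g(8) = mex{0,1,3} = 2
g(9) = mex{0,1,2} = 3
g(10) = mex{0,1,3} = 2
g(11) = mex{0,1,2} = 3
g(12) = mex{1,2,3} = 0
g(13) = mex{0,2,3} = 1
g(14) = mex{1,2,3} = 0
So g(14) = 0.
The value of a disjunctive sum is the nim-sum of the parts.
Combined value = 4 ⊕ 0 ⊕ 0 = 4.

4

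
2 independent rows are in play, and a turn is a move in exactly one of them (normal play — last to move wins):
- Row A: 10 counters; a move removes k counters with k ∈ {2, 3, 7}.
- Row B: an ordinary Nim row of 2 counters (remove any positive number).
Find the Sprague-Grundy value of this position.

2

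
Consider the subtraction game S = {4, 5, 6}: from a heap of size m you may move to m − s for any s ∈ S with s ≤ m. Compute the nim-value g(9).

Grundy values for subtraction set {4, 5, 6}:
g(0) = mex{} = 0
g(1) = mex{} = 0
g(2) = mex{} = 0
g(3) = mex{} = 0
g(4) = mex{0} = 1
g(5) = mex{0} = 1
g(6) = mex{0} = 1
g(7) = mex{0} = 1
g(8) = mex{0,1} = 2
g(9) = mex{0,1} = 2
So g(9) = 2.

2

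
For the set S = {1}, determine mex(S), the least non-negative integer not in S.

0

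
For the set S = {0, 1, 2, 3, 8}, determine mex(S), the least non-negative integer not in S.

4

The values 0, 1, 2, 3 are all present; 4 is the first non-negative integer missing from the set.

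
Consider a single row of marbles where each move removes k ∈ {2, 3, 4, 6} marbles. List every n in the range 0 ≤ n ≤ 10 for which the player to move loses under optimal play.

Grundy values for subtraction set {2, 3, 4, 6}:
k:     0  1  2  3  4  5  6  7  8  9 10
g(k):  0  0  1  1  2  2  3  3  0  0  1
The P-positions (g = 0) in 0..10 are 0, 1, 8, 9.

0, 1, 8, 9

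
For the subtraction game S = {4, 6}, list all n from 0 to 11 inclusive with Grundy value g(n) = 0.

0, 1, 2, 3, 10, 11

Grundy values for subtraction set {4, 6}:
g(0) = mex{} = 0
g(1) = mex{} = 0
g(2) = mex{} = 0
g(3) = mex{} = 0
g(4) = mex{0} = 1
g(5) = mex{0} = 1
g(6) = mex{0} = 1
g(7) = mex{0} = 1
g(8) = mex{0,1} = 2
g(9) = mex{0,1} = 2
g(10) = mex{1} = 0
g(11) = mex{1} = 0
The P-positions (g = 0) in 0..11 are 0, 1, 2, 3, 10, 11.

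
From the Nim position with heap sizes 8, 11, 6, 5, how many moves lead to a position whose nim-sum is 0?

Compute the nim-sum pairwise:
8 ⊕ 11 = 3
3 ⊕ 6 = 5
5 ⊕ 5 = 0
The nim-sum is already 0, so every move leaves a nonzero nim-sum — there are no winning moves.

0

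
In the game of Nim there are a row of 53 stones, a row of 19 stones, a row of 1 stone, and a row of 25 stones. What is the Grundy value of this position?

62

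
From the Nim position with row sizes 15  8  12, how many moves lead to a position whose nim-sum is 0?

3

Write each in binary and XOR column by column:
  1111  (15)
  1000  (8)
  1100  (12)
  ----
  1011  (11)
The overall nim-sum is X = 11. A row of size p has a winning move iff p XOR X < p (reduce it to p XOR X).
  15: 15 XOR 11 = 4 < 15 — winning move (to 4).
  8: 8 XOR 11 = 3 < 8 — winning move (to 3).
  12: 12 XOR 11 = 7 < 12 — winning move (to 7).
That gives 3 winning moves.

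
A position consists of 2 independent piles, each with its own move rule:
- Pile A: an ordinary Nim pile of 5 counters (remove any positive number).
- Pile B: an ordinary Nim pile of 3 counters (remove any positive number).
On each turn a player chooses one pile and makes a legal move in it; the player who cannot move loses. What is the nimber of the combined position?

6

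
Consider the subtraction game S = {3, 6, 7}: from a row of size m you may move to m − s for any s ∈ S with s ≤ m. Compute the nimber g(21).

0

Grundy values for subtraction set {3, 6, 7}:
k:     0  1  2  3  4  5  6  7  8  9 10 11 12 13 14 15 16 17 18 19 20 21
g(k):  0  0  0  1  1  1  2  2  2  3  0  0  0  1  1  1  2  2  2  3  0  0
So g(21) = 0.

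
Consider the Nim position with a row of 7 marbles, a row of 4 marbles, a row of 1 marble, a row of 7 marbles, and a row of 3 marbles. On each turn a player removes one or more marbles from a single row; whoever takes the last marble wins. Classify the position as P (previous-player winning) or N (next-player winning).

Write each in binary and XOR column by column:
  111  (7)
  100  (4)
  001  (1)
  111  (7)
  011  (3)
  ---
  110  (6)
The nim-sum is 6 ≠ 0, so this is an N-position: the player to move can win.

N-position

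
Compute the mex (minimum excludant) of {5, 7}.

0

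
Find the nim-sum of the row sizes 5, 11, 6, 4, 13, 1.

0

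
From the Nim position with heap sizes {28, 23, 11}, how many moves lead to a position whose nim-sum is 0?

Nim-sum: 28 XOR 23 XOR 11 = 0.
The nim-sum is already 0, so every move leaves a nonzero nim-sum — there are no winning moves.

0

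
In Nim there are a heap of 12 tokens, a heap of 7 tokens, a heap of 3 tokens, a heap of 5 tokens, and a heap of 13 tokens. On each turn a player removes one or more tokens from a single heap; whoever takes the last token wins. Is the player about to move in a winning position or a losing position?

Losing position

Write each in binary and XOR column by column:
  1100  (12)
  0111  (7)
  0011  (3)
  0101  (5)
  1101  (13)
  ----
  0000  (0)
The nim-sum is 0, so this is a P-position: the player to move is in a losing position under optimal play.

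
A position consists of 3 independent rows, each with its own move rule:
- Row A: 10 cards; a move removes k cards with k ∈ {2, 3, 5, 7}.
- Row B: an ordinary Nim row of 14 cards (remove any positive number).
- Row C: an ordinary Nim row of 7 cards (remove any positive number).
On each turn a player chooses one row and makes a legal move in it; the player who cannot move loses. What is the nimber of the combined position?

9

Grundy values for row A (subtraction set {2, 3, 5, 7}):
g(0) = mex{} = 0
g(1) = mex{} = 0
g(2) = mex{0} = 1
g(3) = mex{0} = 1
g(4) = mex{0,1} = 2
g(5) = mex{0,1} = 2
g(6) = mex{0,1,2} = 3
g(7) = mex{0,1,2} = 3
g(8) = mex{0,1,2,3} = 4
g(9) = mex{1,2,3} = 0
g(10) = mex{1,2,3,4} = 0
So g(10) = 0.
Row B is a plain Nim row of size 14, so its Grundy value is 14.
Row C is a plain Nim row of size 7, so its Grundy value is 7.
The value of a disjunctive sum is the nim-sum of the parts.
Combined value = 0 XOR 14 XOR 7 = 9.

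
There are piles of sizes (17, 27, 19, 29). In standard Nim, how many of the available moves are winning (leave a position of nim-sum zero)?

1

Bitwise XOR of the heap sizes:
  10001  (17)
  11011  (27)
  10011  (19)
  11101  (29)
  -----
  00100  (4)
The overall nim-sum is X = 4. A pile of size p has a winning move iff p XOR X < p (reduce it to p XOR X).
  17: 17 XOR 4 = 21 ≥ 17 — no move.
  27: 27 XOR 4 = 31 ≥ 27 — no move.
  19: 19 XOR 4 = 23 ≥ 19 — no move.
  29: 29 XOR 4 = 25 < 29 — winning move (to 25).
That gives 1 winning move.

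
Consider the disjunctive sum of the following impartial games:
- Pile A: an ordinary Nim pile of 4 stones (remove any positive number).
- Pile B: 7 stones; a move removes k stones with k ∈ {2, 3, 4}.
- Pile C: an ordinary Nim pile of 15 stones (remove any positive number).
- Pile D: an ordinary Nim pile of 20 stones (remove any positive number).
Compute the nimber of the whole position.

Pile A is a plain Nim pile of size 4, so its Grundy value is 4.
Build the Grundy sequence for pile B with g(k) = mex{g(k−s) : s ∈ {2, 3, 4}, s ≤ k}:
g(0) = mex{} = 0
g(1) = mex{} = 0
g(2) = mex{0} = 1
g(3) = mex{0} = 1
g(4) = mex{0,1} = 2
g(5) = mex{0,1} = 2
g(6) = mex{1,2} = 0
g(7) = mex{1,2} = 0
So g(7) = 0.
Pile C is a plain Nim pile of size 15, so its Grundy value is 15.
Pile D is a plain Nim pile of size 20, so its Grundy value is 20.
By the Sprague-Grundy theorem, the Grundy value of a sum of independent games is the XOR of the component values.
Combined value = 4 XOR 0 XOR 15 XOR 20 = 31.

31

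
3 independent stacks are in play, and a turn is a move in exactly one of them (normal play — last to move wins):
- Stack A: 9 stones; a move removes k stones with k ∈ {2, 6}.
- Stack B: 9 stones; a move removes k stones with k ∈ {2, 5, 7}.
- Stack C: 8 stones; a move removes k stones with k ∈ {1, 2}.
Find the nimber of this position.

For stack A, compute g(0), g(1), … with moves {2, 6}:
g(0) = mex{} = 0
g(1) = mex{} = 0
g(2) = mex{0} = 1
g(3) = mex{0} = 1
g(4) = mex{1} = 0
g(5) = mex{1} = 0
g(6) = mex{0} = 1
g(7) = mex{0} = 1
g(8) = mex{1} = 0
g(9) = mex{1} = 0
So g(9) = 0.
For stack B, compute g(0), g(1), … with moves {2, 5, 7}:
g(0) = mex{} = 0
g(1) = mex{} = 0
g(2) = mex{0} = 1
g(3) = mex{0} = 1
g(4) = mex{1} = 0
g(5) = mex{0,1} = 2
g(6) = mex{0} = 1
g(7) = mex{0,1,2} = 3
g(8) = mex{0,1} = 2
g(9) = mex{0,1,3} = 2
So g(9) = 2.
Build the Grundy sequence for stack C with g(k) = mex{g(k−s) : s ∈ {1, 2}, s ≤ k}:
g(0) = mex{} = 0
g(1) = mex{0} = 1
g(2) = mex{0,1} = 2
g(3) = mex{1,2} = 0
g(4) = mex{0,2} = 1
g(5) = mex{0,1} = 2
g(6) = mex{1,2} = 0
g(7) = mex{0,2} = 1
g(8) = mex{0,1} = 2
So g(8) = 2.
By the Sprague-Grundy theorem, the Grundy value of a sum of independent games is the XOR of the component values.
Combined value = 0 XOR 2 XOR 2 = 0.

0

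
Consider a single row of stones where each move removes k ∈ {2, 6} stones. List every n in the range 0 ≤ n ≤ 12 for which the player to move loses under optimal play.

0, 1, 4, 5, 8, 9, 12

Grundy values for subtraction set {2, 6}:
k:     0  1  2  3  4  5  6  7  8  9 10 11 12
g(k):  0  0  1  1  0  0  1  1  0  0  1  1  0
The P-positions (g = 0) in 0..12 are 0, 1, 4, 5, 8, 9, 12.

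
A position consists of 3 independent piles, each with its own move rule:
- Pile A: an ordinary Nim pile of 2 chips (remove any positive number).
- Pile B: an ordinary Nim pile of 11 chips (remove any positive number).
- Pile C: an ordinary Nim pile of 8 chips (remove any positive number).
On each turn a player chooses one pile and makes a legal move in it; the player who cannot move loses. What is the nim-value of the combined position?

Pile A is a plain Nim pile of size 2, so its Grundy value is 2.
Pile B is a plain Nim pile of size 11, so its Grundy value is 11.
Pile C is a plain Nim pile of size 8, so its Grundy value is 8.
The value of a disjunctive sum is the nim-sum of the parts.
Combined value = 2 ⊕ 11 ⊕ 8 = 1.

1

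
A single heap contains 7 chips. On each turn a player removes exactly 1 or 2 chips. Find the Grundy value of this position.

Compute g(0), g(1), … for moves {1, 2}:
k:     0  1  2  3  4  5  6  7
g(k):  0  1  2  0  1  2  0  1
So g(7) = 1.

1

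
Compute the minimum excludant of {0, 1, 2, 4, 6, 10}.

3

The values 0, 1, 2 are all present; 3 is the first non-negative integer missing from the set.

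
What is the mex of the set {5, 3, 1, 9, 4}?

0

0 is not in the set, so the mex is 0.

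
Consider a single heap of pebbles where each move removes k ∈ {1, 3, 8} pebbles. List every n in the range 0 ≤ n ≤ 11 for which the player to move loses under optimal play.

Build the Grundy sequence with g(k) = mex{g(k−s) : s ∈ {1, 3, 8}, s ≤ k}:
k:     0  1  2  3  4  5  6  7  8  9 10 11
g(k):  0  1  0  1  0  1  0  1  2  3  2  0
The P-positions (g = 0) in 0..11 are 0, 2, 4, 6, 11.

0, 2, 4, 6, 11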